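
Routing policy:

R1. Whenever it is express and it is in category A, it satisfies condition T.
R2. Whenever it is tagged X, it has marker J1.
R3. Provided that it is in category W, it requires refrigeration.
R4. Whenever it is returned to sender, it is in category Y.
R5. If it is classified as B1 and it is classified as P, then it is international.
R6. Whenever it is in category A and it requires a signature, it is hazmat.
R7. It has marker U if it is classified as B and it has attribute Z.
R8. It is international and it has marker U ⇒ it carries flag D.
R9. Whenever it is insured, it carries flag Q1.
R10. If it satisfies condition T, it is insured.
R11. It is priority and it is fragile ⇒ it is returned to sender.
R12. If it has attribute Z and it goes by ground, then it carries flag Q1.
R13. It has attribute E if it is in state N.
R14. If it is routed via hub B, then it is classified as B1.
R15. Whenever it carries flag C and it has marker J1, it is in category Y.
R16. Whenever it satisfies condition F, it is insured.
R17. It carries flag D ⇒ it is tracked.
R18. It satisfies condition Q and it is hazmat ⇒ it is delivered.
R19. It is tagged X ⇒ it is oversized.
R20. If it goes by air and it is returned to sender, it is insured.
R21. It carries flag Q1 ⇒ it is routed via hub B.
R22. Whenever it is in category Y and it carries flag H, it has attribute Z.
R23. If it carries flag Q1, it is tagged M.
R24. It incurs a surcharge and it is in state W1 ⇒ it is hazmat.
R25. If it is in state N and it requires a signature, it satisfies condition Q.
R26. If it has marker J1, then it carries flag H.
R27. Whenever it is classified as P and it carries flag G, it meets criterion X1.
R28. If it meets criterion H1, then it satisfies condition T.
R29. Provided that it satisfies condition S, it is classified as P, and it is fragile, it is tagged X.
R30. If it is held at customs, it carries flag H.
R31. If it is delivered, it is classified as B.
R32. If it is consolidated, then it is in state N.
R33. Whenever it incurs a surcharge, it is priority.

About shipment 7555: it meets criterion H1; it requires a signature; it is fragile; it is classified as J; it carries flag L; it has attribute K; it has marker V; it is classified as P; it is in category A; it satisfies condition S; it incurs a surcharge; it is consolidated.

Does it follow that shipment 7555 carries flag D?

Yes

By R6 (it is in category A, it requires a signature): it is hazmat.
By R28 (it meets criterion H1): it satisfies condition T.
By R29 (it satisfies condition S, it is classified as P, it is fragile): it is tagged X.
By R32 (it is consolidated): it is in state N.
By R33 (it incurs a surcharge): it is priority.
By R2 (it is tagged X): it has marker J1.
By R10 (it satisfies condition T): it is insured.
By R11 (it is priority, it is fragile): it is returned to sender.
By R25 (it is in state N, it requires a signature): it satisfies condition Q.
By R26 (it has marker J1): it carries flag H.
By R4 (it is returned to sender): it is in category Y.
By R9 (it is insured): it carries flag Q1.
By R18 (it satisfies condition Q, it is hazmat): it is delivered.
By R21 (it carries flag Q1): it is routed via hub B.
By R22 (it is in category Y, it carries flag H): it has attribute Z.
By R31 (it is delivered): it is classified as B.
By R7 (it is classified as B, it has attribute Z): it has marker U.
By R14 (it is routed via hub B): it is classified as B1.
By R5 (it is classified as B1, it is classified as P): it is international.
By R8 (it is international, it has marker U): it carries flag D.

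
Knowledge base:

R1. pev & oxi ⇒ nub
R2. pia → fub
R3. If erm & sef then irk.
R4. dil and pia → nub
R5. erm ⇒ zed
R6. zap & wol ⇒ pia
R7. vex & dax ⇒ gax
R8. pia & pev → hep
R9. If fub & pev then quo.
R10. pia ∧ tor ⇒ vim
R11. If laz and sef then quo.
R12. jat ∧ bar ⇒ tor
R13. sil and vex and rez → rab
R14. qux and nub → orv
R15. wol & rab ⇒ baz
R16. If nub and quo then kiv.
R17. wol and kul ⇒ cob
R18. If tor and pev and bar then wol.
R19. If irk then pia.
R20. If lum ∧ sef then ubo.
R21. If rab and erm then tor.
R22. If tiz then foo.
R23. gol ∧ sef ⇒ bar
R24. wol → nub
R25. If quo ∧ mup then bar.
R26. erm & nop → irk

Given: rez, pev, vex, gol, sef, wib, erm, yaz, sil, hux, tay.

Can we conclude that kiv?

irk  (by R3: erm, sef)
rab  (by R13: sil, vex, rez)
pia  (by R19: irk)
tor  (by R21: rab, erm)
bar  (by R23: gol, sef)
fub  (by R2: pia)
quo  (by R9: fub, pev)
wol  (by R18: tor, pev, bar)
nub  (by R24: wol)
kiv  (by R16: nub, quo)

Yes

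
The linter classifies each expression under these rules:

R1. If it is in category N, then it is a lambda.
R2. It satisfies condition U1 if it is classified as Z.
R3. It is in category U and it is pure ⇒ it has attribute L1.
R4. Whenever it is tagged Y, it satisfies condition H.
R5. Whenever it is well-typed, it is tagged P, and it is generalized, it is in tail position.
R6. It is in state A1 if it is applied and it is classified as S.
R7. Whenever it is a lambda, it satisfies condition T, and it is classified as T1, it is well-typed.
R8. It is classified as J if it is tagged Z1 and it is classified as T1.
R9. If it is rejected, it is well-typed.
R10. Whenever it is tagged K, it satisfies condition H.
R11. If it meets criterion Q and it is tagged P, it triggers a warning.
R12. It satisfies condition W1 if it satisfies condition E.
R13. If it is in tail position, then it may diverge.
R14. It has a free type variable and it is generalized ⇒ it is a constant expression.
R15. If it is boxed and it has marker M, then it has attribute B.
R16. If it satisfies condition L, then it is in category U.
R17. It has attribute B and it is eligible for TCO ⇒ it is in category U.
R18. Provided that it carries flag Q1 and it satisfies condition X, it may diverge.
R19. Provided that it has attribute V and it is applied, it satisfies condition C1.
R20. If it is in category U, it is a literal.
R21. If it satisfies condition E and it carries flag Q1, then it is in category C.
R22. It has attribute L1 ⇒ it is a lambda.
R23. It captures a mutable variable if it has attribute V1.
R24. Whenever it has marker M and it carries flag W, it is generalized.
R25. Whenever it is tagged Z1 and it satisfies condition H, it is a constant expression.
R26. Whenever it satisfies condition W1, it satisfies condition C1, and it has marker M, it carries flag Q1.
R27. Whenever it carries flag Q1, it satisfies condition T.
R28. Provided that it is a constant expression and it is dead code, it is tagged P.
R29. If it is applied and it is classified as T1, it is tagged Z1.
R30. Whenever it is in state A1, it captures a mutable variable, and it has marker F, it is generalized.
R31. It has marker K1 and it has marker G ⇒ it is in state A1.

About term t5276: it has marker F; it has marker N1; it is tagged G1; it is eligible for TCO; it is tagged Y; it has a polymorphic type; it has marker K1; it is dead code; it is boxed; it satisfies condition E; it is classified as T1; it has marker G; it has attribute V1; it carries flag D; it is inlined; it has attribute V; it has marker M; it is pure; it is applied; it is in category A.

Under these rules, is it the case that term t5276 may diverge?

By R4 (it is tagged Y): it satisfies condition H.
By R12 (it satisfies condition E): it satisfies condition W1.
By R15 (it is boxed, it has marker M): it has attribute B.
By R17 (it has attribute B, it is eligible for TCO): it is in category U.
By R19 (it has attribute V, it is applied): it satisfies condition C1.
By R23 (it has attribute V1): it captures a mutable variable.
By R26 (it satisfies condition W1, it satisfies condition C1, it has marker M): it carries flag Q1.
By R27 (it carries flag Q1): it satisfies condition T.
By R29 (it is applied, it is classified as T1): it is tagged Z1.
By R31 (it has marker K1, it has marker G): it is in state A1.
By R3 (it is in category U, it is pure): it has attribute L1.
By R22 (it has attribute L1): it is a lambda.
By R25 (it is tagged Z1, it satisfies condition H): it is a constant expression.
By R28 (it is a constant expression, it is dead code): it is tagged P.
By R30 (it is in state A1, it captures a mutable variable, it has marker F): it is generalized.
By R7 (it is a lambda, it satisfies condition T, it is classified as T1): it is well-typed.
By R5 (it is well-typed, it is tagged P, it is generalized): it is in tail position.
By R13 (it is in tail position): it may diverge.

Yes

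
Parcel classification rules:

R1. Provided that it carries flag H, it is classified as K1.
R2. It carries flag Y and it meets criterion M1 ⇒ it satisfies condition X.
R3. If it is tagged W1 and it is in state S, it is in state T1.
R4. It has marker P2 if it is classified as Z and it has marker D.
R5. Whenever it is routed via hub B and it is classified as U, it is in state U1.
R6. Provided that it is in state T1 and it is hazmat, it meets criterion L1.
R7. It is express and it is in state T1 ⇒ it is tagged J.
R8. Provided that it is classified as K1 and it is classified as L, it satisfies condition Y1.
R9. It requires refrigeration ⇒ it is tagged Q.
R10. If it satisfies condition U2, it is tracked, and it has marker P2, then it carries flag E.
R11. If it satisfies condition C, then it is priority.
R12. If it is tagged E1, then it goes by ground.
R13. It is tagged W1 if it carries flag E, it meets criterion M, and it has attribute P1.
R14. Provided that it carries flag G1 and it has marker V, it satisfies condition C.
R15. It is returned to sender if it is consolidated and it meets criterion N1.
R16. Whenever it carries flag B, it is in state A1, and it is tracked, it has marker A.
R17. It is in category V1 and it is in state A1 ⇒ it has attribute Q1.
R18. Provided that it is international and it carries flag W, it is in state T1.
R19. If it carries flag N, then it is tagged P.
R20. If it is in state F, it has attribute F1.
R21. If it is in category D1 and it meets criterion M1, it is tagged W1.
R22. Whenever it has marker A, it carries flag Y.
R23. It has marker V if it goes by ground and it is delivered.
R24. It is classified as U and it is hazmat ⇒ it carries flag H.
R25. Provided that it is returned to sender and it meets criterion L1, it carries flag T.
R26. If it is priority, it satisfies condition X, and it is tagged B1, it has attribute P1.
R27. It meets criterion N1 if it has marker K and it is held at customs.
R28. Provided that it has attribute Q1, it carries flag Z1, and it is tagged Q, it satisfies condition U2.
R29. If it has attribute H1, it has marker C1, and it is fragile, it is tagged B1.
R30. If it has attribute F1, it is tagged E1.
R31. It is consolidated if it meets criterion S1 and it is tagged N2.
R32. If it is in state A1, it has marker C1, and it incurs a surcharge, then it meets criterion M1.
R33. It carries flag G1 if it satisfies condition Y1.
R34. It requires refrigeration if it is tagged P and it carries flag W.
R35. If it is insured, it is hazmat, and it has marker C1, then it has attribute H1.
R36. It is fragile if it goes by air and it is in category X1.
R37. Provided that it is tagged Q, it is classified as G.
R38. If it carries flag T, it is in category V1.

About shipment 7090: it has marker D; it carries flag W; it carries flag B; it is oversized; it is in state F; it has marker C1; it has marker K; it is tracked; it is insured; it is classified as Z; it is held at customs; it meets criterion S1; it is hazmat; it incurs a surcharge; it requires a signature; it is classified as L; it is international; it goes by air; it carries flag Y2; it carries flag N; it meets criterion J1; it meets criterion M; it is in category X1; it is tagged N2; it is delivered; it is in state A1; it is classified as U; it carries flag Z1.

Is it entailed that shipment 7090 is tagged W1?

By R4 (it is classified as Z, it has marker D): it has marker P2.
By R16 (it carries flag B, it is in state A1, it is tracked): it has marker A.
By R18 (it is international, it carries flag W): it is in state T1.
By R19 (it carries flag N): it is tagged P.
By R20 (it is in state F): it has attribute F1.
By R22 (it has marker A): it carries flag Y.
By R24 (it is classified as U, it is hazmat): it carries flag H.
By R27 (it has marker K, it is held at customs): it meets criterion N1.
By R30 (it has attribute F1): it is tagged E1.
By R31 (it meets criterion S1, it is tagged N2): it is consolidated.
By R32 (it is in state A1, it has marker C1, it incurs a surcharge): it meets criterion M1.
By R34 (it is tagged P, it carries flag W): it requires refrigeration.
By R35 (it is insured, it is hazmat, it has marker C1): it has attribute H1.
By R36 (it goes by air, it is in category X1): it is fragile.
By R1 (it carries flag H): it is classified as K1.
By R2 (it carries flag Y, it meets criterion M1): it satisfies condition X.
By R6 (it is in state T1, it is hazmat): it meets criterion L1.
By R8 (it is classified as K1, it is classified as L): it satisfies condition Y1.
By R9 (it requires refrigeration): it is tagged Q.
By R12 (it is tagged E1): it goes by ground.
By R15 (it is consolidated, it meets criterion N1): it is returned to sender.
By R23 (it goes by ground, it is delivered): it has marker V.
By R25 (it is returned to sender, it meets criterion L1): it carries flag T.
By R29 (it has attribute H1, it has marker C1, it is fragile): it is tagged B1.
By R33 (it satisfies condition Y1): it carries flag G1.
By R38 (it carries flag T): it is in category V1.
By R14 (it carries flag G1, it has marker V): it satisfies condition C.
By R17 (it is in category V1, it is in state A1): it has attribute Q1.
By R28 (it has attribute Q1, it carries flag Z1, it is tagged Q): it satisfies condition U2.
By R10 (it satisfies condition U2, it is tracked, it has marker P2): it carries flag E.
By R11 (it satisfies condition C): it is priority.
By R26 (it is priority, it satisfies condition X, it is tagged B1): it has attribute P1.
By R13 (it carries flag E, it meets criterion M, it has attribute P1): it is tagged W1.

Yes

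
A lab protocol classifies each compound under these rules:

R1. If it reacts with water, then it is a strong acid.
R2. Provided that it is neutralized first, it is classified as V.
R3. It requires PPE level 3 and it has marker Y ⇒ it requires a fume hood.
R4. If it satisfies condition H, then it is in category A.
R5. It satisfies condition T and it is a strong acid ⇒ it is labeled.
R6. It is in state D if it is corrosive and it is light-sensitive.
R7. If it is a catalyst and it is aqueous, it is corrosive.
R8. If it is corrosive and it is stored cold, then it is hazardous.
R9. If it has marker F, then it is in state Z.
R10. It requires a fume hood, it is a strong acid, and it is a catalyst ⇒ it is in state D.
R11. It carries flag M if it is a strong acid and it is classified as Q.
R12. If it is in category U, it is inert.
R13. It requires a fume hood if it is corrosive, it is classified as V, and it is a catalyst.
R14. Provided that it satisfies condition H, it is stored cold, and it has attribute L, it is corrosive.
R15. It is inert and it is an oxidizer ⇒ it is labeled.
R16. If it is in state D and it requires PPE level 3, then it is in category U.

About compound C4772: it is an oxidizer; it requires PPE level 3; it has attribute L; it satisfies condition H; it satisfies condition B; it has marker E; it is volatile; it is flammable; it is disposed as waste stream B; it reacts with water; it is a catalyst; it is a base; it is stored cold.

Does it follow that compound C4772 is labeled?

No

Forward chaining from the given facts derives: is a strong acid, is in category A, is corrosive, is hazardous.
Rules concluding "it is labeled": R5 needs "it satisfies condition T"; R15 needs "it is inert" — none of these are established.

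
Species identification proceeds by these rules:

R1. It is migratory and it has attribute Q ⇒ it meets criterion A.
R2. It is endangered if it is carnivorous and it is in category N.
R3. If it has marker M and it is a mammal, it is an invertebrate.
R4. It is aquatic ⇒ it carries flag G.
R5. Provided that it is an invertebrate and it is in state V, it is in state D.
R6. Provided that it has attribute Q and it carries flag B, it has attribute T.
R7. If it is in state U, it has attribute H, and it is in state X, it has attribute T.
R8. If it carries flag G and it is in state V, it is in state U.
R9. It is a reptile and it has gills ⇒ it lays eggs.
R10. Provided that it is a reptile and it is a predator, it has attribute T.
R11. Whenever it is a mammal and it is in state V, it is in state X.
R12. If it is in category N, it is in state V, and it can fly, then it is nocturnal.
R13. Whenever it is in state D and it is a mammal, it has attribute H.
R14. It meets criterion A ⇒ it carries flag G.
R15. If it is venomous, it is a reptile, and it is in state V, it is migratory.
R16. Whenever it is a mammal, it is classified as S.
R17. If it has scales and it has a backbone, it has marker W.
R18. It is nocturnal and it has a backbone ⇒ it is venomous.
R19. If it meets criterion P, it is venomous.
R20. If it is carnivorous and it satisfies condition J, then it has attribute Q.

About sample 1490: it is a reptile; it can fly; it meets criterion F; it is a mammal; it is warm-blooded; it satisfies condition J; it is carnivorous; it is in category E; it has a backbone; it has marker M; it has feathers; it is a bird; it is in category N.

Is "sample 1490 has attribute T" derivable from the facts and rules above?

No

Forward chaining from the given facts derives: is endangered, is an invertebrate, is classified as S, has attribute Q.
Rules concluding "it has attribute T": R6 needs "it carries flag B"; R7 needs "it is in state U"; R10 needs "it is a predator" — none of these are established.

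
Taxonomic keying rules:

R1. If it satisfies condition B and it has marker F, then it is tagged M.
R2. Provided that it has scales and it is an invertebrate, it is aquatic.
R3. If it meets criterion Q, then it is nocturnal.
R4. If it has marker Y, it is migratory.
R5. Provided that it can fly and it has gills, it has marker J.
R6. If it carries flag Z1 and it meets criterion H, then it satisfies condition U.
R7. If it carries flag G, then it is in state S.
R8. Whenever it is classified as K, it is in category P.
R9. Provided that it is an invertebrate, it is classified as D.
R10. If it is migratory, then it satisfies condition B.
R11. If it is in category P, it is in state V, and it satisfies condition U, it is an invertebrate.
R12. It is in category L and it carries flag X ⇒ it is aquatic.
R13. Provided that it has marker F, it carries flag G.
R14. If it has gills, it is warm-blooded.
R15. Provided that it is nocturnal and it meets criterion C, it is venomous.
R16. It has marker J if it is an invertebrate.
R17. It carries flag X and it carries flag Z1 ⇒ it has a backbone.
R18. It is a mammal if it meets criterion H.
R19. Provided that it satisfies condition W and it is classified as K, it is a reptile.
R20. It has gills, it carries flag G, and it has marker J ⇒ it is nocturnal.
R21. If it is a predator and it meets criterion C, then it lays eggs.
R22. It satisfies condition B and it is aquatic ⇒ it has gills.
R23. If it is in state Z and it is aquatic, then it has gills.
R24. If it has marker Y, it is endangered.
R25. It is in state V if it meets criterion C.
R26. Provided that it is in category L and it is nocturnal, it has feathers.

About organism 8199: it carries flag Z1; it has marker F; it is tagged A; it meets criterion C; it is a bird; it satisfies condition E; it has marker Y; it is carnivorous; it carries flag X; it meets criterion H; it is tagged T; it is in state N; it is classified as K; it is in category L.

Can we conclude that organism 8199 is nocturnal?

Yes

By R4 (it has marker Y): it is migratory.
By R6 (it carries flag Z1, it meets criterion H): it satisfies condition U.
By R8 (it is classified as K): it is in category P.
By R10 (it is migratory): it satisfies condition B.
By R12 (it is in category L, it carries flag X): it is aquatic.
By R13 (it has marker F): it carries flag G.
By R22 (it satisfies condition B, it is aquatic): it has gills.
By R25 (it meets criterion C): it is in state V.
By R11 (it is in category P, it is in state V, it satisfies condition U): it is an invertebrate.
By R16 (it is an invertebrate): it has marker J.
By R20 (it has gills, it carries flag G, it has marker J): it is nocturnal.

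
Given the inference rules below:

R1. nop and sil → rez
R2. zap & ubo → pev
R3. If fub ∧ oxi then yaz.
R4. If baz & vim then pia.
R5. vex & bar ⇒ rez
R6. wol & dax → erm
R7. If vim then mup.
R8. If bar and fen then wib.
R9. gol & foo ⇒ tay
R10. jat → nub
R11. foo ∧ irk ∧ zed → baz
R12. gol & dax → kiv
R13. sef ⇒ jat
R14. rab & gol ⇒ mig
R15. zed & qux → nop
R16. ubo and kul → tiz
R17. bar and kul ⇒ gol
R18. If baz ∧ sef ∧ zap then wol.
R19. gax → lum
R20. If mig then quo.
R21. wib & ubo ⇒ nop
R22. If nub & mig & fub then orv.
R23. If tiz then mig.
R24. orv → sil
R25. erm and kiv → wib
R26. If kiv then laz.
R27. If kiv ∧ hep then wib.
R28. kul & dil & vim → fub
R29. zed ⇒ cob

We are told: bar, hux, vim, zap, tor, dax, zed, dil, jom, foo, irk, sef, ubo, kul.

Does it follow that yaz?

Forward chaining from the given facts derives: pev, mup, baz, jat, tiz, gol, wol, mig, fub, cob, pia, erm, tay, nub, kiv, quo, orv, sil, wib, laz, nop, rez.
The only rule concluding yaz is R3, which needs oxi; that is never established.

No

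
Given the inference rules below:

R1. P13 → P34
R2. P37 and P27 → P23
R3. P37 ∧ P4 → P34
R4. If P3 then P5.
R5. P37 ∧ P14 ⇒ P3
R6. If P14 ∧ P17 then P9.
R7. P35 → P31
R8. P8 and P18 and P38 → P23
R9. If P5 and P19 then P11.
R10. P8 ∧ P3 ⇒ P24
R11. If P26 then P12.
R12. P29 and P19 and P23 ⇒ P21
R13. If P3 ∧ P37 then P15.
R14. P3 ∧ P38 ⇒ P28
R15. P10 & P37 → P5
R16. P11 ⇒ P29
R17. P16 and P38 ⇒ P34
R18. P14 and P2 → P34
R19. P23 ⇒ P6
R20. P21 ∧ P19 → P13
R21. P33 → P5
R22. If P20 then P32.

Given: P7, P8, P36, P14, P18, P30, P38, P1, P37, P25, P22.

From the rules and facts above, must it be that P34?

No

Forward chaining from the given facts derives: P3, P23, P24, P15, P28, P6, P5.
Rules concluding P34: R1 needs P13; R3 needs P4; R17 needs P16; R18 needs P2 — none of these are established.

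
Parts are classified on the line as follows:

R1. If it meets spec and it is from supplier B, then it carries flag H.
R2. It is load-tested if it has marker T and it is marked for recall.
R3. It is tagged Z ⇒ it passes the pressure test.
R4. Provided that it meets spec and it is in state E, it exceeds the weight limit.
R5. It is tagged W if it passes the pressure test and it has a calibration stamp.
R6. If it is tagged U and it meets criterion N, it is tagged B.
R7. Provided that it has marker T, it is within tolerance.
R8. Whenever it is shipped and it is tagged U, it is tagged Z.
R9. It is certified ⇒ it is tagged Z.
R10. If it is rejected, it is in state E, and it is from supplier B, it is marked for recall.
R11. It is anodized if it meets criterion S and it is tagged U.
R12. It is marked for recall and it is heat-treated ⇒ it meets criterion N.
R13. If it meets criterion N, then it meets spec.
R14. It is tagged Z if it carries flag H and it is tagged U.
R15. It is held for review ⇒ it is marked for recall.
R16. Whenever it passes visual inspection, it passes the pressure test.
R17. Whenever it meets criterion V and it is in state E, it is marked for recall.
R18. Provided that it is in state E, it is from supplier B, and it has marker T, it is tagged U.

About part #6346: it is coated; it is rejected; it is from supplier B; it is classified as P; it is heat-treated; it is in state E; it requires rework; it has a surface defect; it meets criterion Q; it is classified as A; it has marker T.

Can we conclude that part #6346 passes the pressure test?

Yes

By R10 (it is rejected, it is in state E, it is from supplier B): it is marked for recall.
By R12 (it is marked for recall, it is heat-treated): it meets criterion N.
By R13 (it meets criterion N): it meets spec.
By R18 (it is in state E, it is from supplier B, it has marker T): it is tagged U.
By R1 (it meets spec, it is from supplier B): it carries flag H.
By R14 (it carries flag H, it is tagged U): it is tagged Z.
By R3 (it is tagged Z): it passes the pressure test.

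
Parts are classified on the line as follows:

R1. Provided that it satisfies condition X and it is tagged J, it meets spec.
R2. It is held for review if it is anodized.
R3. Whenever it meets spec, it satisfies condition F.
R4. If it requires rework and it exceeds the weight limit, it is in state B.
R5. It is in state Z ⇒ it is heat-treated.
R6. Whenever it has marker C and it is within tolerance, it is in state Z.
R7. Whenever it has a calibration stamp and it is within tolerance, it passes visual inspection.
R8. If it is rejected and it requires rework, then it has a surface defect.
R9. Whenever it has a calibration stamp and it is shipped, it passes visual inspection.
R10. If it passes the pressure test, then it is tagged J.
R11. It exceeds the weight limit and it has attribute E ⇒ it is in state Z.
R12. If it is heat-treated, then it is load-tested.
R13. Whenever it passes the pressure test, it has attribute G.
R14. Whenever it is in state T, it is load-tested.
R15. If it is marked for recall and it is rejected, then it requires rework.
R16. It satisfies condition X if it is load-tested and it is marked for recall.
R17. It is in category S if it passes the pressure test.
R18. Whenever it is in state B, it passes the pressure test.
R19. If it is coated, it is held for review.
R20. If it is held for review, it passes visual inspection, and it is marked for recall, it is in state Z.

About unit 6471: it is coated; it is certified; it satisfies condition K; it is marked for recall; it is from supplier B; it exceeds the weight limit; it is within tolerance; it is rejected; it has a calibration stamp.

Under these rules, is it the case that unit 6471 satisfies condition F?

By R7 (it has a calibration stamp, it is within tolerance): it passes visual inspection.
By R15 (it is marked for recall, it is rejected): it requires rework.
By R19 (it is coated): it is held for review.
By R20 (it is held for review, it passes visual inspection, it is marked for recall): it is in state Z.
By R4 (it requires rework, it exceeds the weight limit): it is in state B.
By R5 (it is in state Z): it is heat-treated.
By R12 (it is heat-treated): it is load-tested.
By R16 (it is load-tested, it is marked for recall): it satisfies condition X.
By R18 (it is in state B): it passes the pressure test.
By R10 (it passes the pressure test): it is tagged J.
By R1 (it satisfies condition X, it is tagged J): it meets spec.
By R3 (it meets spec): it satisfies condition F.

Yes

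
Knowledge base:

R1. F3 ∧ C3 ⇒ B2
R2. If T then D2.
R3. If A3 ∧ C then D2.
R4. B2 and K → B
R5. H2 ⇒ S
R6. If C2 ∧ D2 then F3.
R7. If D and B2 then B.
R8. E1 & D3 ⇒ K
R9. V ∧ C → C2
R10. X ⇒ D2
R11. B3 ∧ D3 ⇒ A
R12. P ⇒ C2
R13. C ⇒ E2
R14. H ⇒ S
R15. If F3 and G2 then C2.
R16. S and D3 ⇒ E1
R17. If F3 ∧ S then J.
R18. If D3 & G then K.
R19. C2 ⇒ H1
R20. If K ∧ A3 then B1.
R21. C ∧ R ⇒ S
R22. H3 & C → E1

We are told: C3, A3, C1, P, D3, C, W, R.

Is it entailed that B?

Yes

D2  (by R3: A3, C)
C2  (by R12: P)
S  (by R21: C, R)
F3  (by R6: C2, D2)
E1  (by R16: S, D3)
B2  (by R1: F3, C3)
K  (by R8: E1, D3)
B  (by R4: B2, K)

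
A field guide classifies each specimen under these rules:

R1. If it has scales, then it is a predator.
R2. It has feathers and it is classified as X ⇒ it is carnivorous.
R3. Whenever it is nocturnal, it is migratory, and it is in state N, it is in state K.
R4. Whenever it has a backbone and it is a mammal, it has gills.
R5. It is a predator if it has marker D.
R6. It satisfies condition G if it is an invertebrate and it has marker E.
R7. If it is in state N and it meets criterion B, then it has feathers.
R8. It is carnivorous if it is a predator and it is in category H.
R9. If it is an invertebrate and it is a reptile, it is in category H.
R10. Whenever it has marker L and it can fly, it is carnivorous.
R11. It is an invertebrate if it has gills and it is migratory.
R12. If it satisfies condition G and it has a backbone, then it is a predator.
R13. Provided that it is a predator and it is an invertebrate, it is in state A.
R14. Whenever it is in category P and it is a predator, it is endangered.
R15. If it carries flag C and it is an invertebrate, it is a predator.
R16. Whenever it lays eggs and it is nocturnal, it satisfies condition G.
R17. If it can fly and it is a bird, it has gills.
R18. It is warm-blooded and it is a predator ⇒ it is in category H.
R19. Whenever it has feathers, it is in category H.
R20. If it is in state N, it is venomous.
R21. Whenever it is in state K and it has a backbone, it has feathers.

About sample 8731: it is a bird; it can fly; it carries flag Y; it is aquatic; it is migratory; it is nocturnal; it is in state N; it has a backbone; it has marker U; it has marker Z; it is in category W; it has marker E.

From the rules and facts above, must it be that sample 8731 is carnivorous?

Yes

By R3 (it is nocturnal, it is migratory, it is in state N): it is in state K.
By R17 (it can fly, it is a bird): it has gills.
By R21 (it is in state K, it has a backbone): it has feathers.
By R11 (it has gills, it is migratory): it is an invertebrate.
By R19 (it has feathers): it is in category H.
By R6 (it is an invertebrate, it has marker E): it satisfies condition G.
By R12 (it satisfies condition G, it has a backbone): it is a predator.
By R8 (it is a predator, it is in category H): it is carnivorous.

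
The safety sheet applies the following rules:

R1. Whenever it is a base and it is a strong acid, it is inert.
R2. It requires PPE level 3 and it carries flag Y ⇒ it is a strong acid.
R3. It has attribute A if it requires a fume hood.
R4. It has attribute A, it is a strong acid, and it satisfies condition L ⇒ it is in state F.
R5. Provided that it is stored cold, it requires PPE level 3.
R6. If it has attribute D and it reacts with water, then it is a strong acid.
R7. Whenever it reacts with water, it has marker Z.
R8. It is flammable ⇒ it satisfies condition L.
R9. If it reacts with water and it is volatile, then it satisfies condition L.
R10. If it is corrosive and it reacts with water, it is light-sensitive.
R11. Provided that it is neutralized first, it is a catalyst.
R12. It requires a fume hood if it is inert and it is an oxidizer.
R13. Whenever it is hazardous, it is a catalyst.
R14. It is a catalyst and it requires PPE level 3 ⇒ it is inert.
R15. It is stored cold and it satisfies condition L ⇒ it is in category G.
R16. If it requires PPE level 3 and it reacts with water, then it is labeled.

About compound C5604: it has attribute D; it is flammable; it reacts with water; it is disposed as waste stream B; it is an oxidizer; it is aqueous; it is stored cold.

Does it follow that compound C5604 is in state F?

No

Forward chaining from the given facts derives: requires PPE level 3, is a strong acid, has marker Z, satisfies condition L, is in category G, is labeled.
The only rule concluding "it is in state F" is R4, which needs "it has attribute A"; that is never established.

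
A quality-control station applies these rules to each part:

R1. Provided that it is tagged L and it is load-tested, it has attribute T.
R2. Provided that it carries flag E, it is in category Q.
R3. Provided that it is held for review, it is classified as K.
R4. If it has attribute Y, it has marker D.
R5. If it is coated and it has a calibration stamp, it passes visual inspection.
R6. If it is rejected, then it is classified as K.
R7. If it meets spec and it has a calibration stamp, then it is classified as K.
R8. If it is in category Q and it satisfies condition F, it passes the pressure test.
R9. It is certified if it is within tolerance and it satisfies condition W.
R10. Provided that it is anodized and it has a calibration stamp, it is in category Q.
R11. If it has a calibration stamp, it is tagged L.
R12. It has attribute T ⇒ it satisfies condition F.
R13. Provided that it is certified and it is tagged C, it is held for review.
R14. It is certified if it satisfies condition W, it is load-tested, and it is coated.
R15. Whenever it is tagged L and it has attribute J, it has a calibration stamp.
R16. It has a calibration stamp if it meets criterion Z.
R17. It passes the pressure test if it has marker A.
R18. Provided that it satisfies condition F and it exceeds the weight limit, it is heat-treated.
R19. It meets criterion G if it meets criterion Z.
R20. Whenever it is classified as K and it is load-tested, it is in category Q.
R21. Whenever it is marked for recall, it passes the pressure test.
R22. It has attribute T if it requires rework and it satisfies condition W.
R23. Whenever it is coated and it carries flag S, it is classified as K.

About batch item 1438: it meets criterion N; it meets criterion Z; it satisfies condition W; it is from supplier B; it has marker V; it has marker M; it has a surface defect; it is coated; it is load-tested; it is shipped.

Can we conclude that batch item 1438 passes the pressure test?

Forward chaining from the given facts derives: is certified, has a calibration stamp, meets criterion G, passes visual inspection, is tagged L, has attribute T, satisfies condition F.
Rules concluding "it passes the pressure test": R8 needs "it is in category Q"; R17 needs "it has marker A"; R21 needs "it is marked for recall" — none of these are established.

No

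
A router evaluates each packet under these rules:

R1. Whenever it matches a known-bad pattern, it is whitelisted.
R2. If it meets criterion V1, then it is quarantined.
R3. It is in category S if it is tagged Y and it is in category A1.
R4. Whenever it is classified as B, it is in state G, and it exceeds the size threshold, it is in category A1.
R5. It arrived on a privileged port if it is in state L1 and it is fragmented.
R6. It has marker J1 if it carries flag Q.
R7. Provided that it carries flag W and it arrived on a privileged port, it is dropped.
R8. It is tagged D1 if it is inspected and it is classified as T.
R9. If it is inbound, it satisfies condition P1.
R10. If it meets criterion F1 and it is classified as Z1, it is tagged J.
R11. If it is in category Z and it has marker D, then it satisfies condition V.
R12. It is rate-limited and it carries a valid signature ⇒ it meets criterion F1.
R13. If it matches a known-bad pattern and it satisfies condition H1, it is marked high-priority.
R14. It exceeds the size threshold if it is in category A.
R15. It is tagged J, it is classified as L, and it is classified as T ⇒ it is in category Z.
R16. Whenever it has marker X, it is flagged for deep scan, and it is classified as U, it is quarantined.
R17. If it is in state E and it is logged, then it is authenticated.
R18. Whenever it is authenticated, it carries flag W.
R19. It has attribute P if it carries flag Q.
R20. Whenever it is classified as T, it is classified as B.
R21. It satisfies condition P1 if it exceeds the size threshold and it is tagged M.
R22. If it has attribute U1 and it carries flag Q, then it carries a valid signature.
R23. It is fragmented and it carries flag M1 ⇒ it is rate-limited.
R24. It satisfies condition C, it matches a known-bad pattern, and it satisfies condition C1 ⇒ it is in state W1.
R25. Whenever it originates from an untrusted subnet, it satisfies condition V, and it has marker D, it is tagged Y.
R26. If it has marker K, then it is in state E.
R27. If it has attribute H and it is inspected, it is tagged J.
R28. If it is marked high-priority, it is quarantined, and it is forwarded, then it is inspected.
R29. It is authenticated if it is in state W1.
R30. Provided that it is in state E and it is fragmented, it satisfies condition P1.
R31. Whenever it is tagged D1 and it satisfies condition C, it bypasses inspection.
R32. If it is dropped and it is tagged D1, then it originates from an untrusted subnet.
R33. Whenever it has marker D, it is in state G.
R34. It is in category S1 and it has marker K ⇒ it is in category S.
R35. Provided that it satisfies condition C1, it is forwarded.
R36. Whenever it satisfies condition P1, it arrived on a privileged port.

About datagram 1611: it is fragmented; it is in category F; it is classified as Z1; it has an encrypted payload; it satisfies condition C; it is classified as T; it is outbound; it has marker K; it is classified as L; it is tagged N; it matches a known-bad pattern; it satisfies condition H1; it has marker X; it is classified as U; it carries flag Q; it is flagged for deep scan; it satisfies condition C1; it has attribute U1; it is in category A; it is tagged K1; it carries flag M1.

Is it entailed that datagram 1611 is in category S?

Forward chaining from the given facts derives: is whitelisted, has marker J1, is marked high-priority, exceeds the size threshold, is quarantined, has attribute P, is classified as B, carries a valid signature, is rate-limited, is in state W1, is in state E, is authenticated, satisfies condition P1, is forwarded, arrived on a privileged port, meets criterion F1, carries flag W, is inspected, is dropped, is tagged D1, is tagged J, is in category Z, bypasses inspection, originates from an untrusted subnet.
Rules concluding "it is in category S": R3 needs "it is tagged Y"; R34 needs "it is in category S1" — none of these are established.

No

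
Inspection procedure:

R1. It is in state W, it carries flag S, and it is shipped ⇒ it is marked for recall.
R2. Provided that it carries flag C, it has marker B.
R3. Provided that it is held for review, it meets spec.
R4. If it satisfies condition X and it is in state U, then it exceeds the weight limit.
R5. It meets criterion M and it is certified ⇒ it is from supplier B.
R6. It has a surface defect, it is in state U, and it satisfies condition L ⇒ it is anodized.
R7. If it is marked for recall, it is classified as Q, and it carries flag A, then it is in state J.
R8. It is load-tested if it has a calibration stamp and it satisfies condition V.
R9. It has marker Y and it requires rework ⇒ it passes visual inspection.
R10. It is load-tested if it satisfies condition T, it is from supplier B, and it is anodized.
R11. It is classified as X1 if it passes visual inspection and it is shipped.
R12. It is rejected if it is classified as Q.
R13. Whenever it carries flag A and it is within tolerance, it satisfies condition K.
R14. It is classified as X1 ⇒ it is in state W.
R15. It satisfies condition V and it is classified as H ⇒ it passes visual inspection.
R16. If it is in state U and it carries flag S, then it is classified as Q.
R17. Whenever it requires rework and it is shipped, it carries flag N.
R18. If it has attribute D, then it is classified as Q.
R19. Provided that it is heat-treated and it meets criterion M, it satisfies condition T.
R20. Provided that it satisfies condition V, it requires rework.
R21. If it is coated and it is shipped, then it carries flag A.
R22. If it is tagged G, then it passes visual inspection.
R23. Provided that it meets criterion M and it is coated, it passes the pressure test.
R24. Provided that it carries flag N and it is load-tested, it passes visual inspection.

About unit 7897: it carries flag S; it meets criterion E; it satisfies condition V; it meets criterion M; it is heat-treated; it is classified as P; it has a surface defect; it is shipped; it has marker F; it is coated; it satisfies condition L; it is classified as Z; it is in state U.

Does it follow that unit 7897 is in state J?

Forward chaining from the given facts derives: is anodized, is classified as Q, satisfies condition T, requires rework, carries flag A, passes the pressure test, is rejected, carries flag N.
The only rule concluding "it is in state J" is R7, which needs "it is marked for recall"; that is never established.

No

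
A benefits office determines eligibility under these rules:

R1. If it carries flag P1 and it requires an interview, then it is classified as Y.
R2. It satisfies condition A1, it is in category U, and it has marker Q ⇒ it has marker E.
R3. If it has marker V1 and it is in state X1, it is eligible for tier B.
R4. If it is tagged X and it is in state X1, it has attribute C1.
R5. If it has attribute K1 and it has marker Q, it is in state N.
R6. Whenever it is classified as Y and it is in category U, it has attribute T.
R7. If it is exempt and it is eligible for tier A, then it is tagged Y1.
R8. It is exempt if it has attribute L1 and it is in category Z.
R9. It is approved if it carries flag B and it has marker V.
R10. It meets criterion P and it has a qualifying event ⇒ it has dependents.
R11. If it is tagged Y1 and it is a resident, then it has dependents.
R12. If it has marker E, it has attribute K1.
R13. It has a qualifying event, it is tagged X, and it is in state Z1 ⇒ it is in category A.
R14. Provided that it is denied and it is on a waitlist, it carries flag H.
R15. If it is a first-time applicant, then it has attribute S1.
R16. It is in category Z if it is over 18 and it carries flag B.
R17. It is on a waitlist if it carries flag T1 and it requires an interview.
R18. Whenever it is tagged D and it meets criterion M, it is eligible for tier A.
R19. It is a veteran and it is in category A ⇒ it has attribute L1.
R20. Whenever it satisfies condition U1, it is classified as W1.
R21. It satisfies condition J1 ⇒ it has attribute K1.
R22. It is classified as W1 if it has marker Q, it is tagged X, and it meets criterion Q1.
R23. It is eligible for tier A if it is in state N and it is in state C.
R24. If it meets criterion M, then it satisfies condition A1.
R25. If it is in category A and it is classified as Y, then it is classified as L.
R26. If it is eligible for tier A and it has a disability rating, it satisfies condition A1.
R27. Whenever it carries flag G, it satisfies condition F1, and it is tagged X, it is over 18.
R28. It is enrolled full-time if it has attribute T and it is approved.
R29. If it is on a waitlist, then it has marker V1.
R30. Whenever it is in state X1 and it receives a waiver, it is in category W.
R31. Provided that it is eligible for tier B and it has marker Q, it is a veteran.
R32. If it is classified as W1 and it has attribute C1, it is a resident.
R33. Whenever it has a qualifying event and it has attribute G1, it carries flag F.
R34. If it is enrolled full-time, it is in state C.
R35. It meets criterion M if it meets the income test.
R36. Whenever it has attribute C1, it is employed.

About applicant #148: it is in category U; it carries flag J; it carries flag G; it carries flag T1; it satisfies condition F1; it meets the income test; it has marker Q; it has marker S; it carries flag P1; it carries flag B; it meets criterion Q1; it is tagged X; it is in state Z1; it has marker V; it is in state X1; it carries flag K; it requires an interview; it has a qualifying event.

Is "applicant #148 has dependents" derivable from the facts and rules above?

Yes

By R1 (it carries flag P1, it requires an interview): it is classified as Y.
By R4 (it is tagged X, it is in state X1): it has attribute C1.
By R6 (it is classified as Y, it is in category U): it has attribute T.
By R9 (it carries flag B, it has marker V): it is approved.
By R13 (it has a qualifying event, it is tagged X, it is in state Z1): it is in category A.
By R17 (it carries flag T1, it requires an interview): it is on a waitlist.
By R22 (it has marker Q, it is tagged X, it meets criterion Q1): it is classified as W1.
By R27 (it carries flag G, it satisfies condition F1, it is tagged X): it is over 18.
By R28 (it has attribute T, it is approved): it is enrolled full-time.
By R29 (it is on a waitlist): it has marker V1.
By R32 (it is classified as W1, it has attribute C1): it is a resident.
By R34 (it is enrolled full-time): it is in state C.
By R35 (it meets the income test): it meets criterion M.
By R3 (it has marker V1, it is in state X1): it is eligible for tier B.
By R16 (it is over 18, it carries flag B): it is in category Z.
By R24 (it meets criterion M): it satisfies condition A1.
By R31 (it is eligible for tier B, it has marker Q): it is a veteran.
By R2 (it satisfies condition A1, it is in category U, it has marker Q): it has marker E.
By R12 (it has marker E): it has attribute K1.
By R19 (it is a veteran, it is in category A): it has attribute L1.
By R5 (it has attribute K1, it has marker Q): it is in state N.
By R8 (it has attribute L1, it is in category Z): it is exempt.
By R23 (it is in state N, it is in state C): it is eligible for tier A.
By R7 (it is exempt, it is eligible for tier A): it is tagged Y1.
By R11 (it is tagged Y1, it is a resident): it has dependents.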